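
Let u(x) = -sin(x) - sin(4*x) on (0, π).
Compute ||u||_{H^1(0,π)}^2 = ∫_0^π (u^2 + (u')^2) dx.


||u||_{H^1(0,π)}^2 = 19*π/2

u'(x) = -cos(x) - 4*cos(4*x).
Expand u² and (u')² and integrate term by term on (0, π), using: for integers n ≥ 1, ∫_0^π sin²(nx) dx = ∫_0^π cos²(nx) dx = π/2; for n ≠ n', ∫_0^π sin(nx)sin(n'x) dx = ∫_0^π cos(nx)cos(n'x) dx = 0; and by product-to-sum, ∫_0^π sin(nx)cos(n'x) dx = ½∫_0^π [sin((n+n')x) + sin((n−n')x)] dx, which is 0 when n+n' is even and 2n/(n²−n'²) when n+n' is odd (it need not vanish on (0, π)).
  u² squared terms: (-1)²·∫sin(x)² dx = 1·π/2 = π/2;  (-1)²·∫sin(4x)² dx = 1·π/2 = π/2.
  u² cross terms: 2·(-1)·(-1)·∫sin(x)·sin(4x) dx = 2·(0) = 0.
  So ∫_0^π u² dx = π/2 + π/2 + 0 = π.
  (u')² squared terms: (-1)²·∫cos(x)² dx = 1·π/2 = π/2;  (-4)²·∫cos(4x)² dx = 16·π/2 = 8*π.
  (u')² cross terms: 2·(-1)·(-4)·∫cos(x)·cos(4x) dx = 8·(0) = 0.
  So ∫_0^π (u')² dx = π/2 + 8*π + 0 = 17*π/2.
||u||_{H^1}^2 = (π) + (17*π/2) = 19*π/2.


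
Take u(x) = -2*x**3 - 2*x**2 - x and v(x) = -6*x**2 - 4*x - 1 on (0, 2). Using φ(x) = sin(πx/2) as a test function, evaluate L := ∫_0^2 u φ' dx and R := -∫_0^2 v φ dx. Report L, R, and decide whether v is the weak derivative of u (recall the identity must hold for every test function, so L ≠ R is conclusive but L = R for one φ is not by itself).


LHS = -192/π^3 + 68/π, RHS = -192/π^3 + 68/π. Yes, v = u' weakly.

u(x) = -2*x**3 - 2*x**2 - x, classical derivative u'(x) = -6*x**2 - 4*x - 1.
φ(x) = sin(πx/2), so φ'(x) = π*cos(π*x/2)/2.
Note φ(0) = φ(2) = 0, so the boundary term u·φ vanishes.
LHS = ∫_0^2 u(x) φ'(x) dx = ∫_0^2 (-π*x^3*cos(π*x/2) - π*x^2*cos(π*x/2) - π*x*cos(π*x/2)/2) dx. Term by term:
  ∫_0^2 -π*x^2*cos(π*x/2) dx = 16/π;  ∫_0^2 -π*x^3*cos(π*x/2) dx = -192/π^3 + 48/π;  ∫_0^2 -π*x*cos(π*x/2)/2 dx = 4/π.
Sum: 16/π + -192/π^3 + 48/π + 4/π = -192/π^3 + 68/π.
So LHS = -192/π^3 + 68/π.
∫_0^2 v(x) φ(x) dx = ∫_0^2 (-6*x^2*sin(π*x/2) - 4*x*sin(π*x/2) - sin(π*x/2)) dx. Term by term:
  ∫_0^2 -sin(π*x/2) dx = -4/π;  ∫_0^2 -6*x^2*sin(π*x/2) dx = -48/π + 192/π^3;  ∫_0^2 -4*x*sin(π*x/2) dx = -16/π.
Sum: -4/π + -48/π + 192/π^3 − 16/π = -68/π + 192/π^3.
So RHS = -∫_0^2 v(x) φ(x) dx = -192/π^3 + 68/π.
LHS = RHS, so the identity holds for this test φ.
Moreover u is smooth here and v(x) = u'(x) = -6*x**2 - 4*x - 1 pointwise, so the identity holds for every test function. Hence v is the weak derivative of u.


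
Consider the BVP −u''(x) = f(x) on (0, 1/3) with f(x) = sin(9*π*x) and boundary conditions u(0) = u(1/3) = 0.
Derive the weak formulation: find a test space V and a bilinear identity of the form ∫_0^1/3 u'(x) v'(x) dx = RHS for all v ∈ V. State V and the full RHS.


V = H^1_0(0, 1/3) (so v(0) = v(1/3) = 0); weak form: ∫_0^1/3 u'v' dx = ∫_0^1/3 (sin(9*π*x)) v dx for all v ∈ V.

Multiply both sides by a test function v and integrate from 0 to 1/3:
  ∫_0^1/3 −u''(x) v(x) dx = ∫_0^1/3 f(x) v(x) dx.
Integrate the LHS by parts once:
  ∫_0^1/3 −u'' v dx = −[u'(x) v(x)]_0^1/3 + ∫_0^1/3 u'(x) v'(x) dx.
Thus ∫_0^1/3 u'(x) v'(x) dx = ∫_0^1/3 f(x) v(x) dx + [u'(x) v(x)]_0^1/3.
Choose V so that boundary terms are either known or forced to vanish.
u is Dirichlet: u(0) = u(1/3) = 0. Let V = H^1_0(0, 1/3); then v(0) = v(1/3) = 0, and [u' v]_0^1/3 = 0.
Weak formulation: find u (satisfying any essential BC) such that ∫_0^1/3 u'(x) v'(x) dx = ∫_0^1/3 f v dx for all v ∈ V.
Substituting f(x) = sin(9*π*x), the right-hand side is ∫_0^1/3 (sin(9*π*x)) v dx.


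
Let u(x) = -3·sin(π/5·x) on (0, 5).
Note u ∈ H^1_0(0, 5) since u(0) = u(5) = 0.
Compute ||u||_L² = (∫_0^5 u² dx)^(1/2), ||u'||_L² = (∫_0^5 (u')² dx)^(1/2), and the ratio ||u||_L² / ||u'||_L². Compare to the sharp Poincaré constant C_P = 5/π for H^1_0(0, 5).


||u||_L² / ||u'||_L² = 5/π = C_P.

u(x) = -3·sin(π/5·x), so u'(x) = -3*π*cos(π*x/5)/5.
Writing u(x) = A·sin(kπx/L) with A = -3 and k = 1, use ∫_0^L sin²(kπx/L) dx = L/2 and ∫_0^L cos²(kπx/L) dx = L/2.
u² = 9·sin²(π/5·x) and (u')² = 9*π^2/25·cos²(π/5·x), and each of sin², cos² integrates to L/2 = 5/2 over (0, 5).
∫_0^5 u² dx = 45/2, so ||u||_L² = 3*sqrt(10)/2.
∫_0^5 (u')² dx = 9*π^2/10, so ||u'||_L² = 3*sqrt(10)*π/10.
Ratio ||u||_L² / ||u'||_L² = 5/π.
Sharp Poincaré constant on H^1_0(0, 5) is C_P = L/π = 5/π, achieved by sin(π/5·x).
This is the k = 1 eigenfunction (up to amplitude), so the ratio equals the sharp Poincaré constant exactly.


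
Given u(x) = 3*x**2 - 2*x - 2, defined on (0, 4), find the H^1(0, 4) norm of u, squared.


||u||_{H^1}^2 = 23648/15

The H^1 norm (squared) on an interval (0, L) is
  ||u||_{H^1}^2 = ∫_0^L u(x)^2 dx + ∫_0^L u'(x)^2 dx.
Compute u'(x) = 6*x - 2.
Then u(x)^2 = 9*x**4 - 12*x**3 - 8*x**2 + 8*x + 4 and u'(x)^2 = 36*x**2 - 24*x + 4.
Integrate each monomial from 0 to 4 using ∫_0^4 c·x^n dx = c·4^(n+1)/(n+1):
  ∫_0^4 u(x)^2 dx = ∫_0^4 (9*x^4 - 12*x^3 - 8*x^2 + 8*x + 4) dx. Term by term:
    ∫_0^4 9*x^4 dx = 9216/5;  ∫_0^4 -12*x^3 dx = -768;  ∫_0^4 -8*x^2 dx = -512/3;
    ∫_0^4 8*x dx = 64;  ∫_0^4 4 dx = 16.
  Sum: 9216/5 − 768 − 512/3 + 64 + 16 = 14768/15.
  ∫_0^4 u'(x)^2 dx = ∫_0^4 (36*x^2 - 24*x + 4) dx. Term by term:
    ∫_0^4 36*x^2 dx = 768;  ∫_0^4 -24*x dx = -192;  ∫_0^4 4 dx = 16.
  Sum: 768 − 192 + 16 = 592.
Adding: ||u||_{H^1}^2 = 14768/15 + 592 = 23648/15.


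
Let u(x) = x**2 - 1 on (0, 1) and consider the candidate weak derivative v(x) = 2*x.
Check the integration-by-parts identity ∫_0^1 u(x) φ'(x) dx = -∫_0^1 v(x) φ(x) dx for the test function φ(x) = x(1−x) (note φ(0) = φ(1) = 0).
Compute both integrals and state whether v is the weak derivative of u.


LHS = -1/6, RHS = -1/6. Yes, v = u' weakly.

u(x) = x**2 - 1, classical derivative u'(x) = 2*x.
φ(x) = x(1−x), so φ'(x) = 1 - 2*x.
Note φ(0) = φ(1) = 0, so the boundary term u·φ vanishes.
LHS = ∫_0^1 u(x) φ'(x) dx = ∫_0^1 (-2*x^3 + x^2 + 2*x - 1) dx. Term by term:
  ∫_0^1 -2*x^3 dx = -1/2;  ∫_0^1 x^2 dx = 1/3;  ∫_0^1 2*x dx = 1;
  ∫_0^1 -1 dx = -1.
Sum: -1/2 + 1/3 + 1 − 1 = -1/6.
So LHS = -1/6.
∫_0^1 v(x) φ(x) dx = ∫_0^1 (-2*x^3 + 2*x^2) dx. Term by term:
  ∫_0^1 -2*x^3 dx = -1/2;  ∫_0^1 2*x^2 dx = 2/3.
Sum: -1/2 + 2/3 = 1/6.
So RHS = -∫_0^1 v(x) φ(x) dx = -1/6.
LHS = RHS, so the identity holds for this test φ.
Moreover u is smooth here and v(x) = u'(x) = 2*x pointwise, so the identity holds for every test function. Hence v is the weak derivative of u.


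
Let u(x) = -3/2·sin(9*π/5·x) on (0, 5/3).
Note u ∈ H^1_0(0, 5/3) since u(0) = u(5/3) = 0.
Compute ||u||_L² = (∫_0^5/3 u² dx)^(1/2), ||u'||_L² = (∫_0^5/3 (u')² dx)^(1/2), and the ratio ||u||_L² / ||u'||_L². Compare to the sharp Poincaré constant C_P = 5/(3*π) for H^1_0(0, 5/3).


||u||_L² / ||u'||_L² = 5/(9*π) < C_P = 5/(3*π).

u(x) = -3/2·sin(9*π/5·x), so u'(x) = -27*π*cos(9*π*x/5)/10.
Writing u(x) = A·sin(kπx/L) with A = -3/2 and k = 3, use ∫_0^L sin²(kπx/L) dx = L/2 and ∫_0^L cos²(kπx/L) dx = L/2.
u² = 9/4·sin²(9*π/5·x) and (u')² = 729*π^2/100·cos²(9*π/5·x), and each of sin², cos² integrates to L/2 = 5/6 over (0, 5/3).
∫_0^5/3 u² dx = 15/8, so ||u||_L² = sqrt(30)/4.
∫_0^5/3 (u')² dx = 243*π^2/40, so ||u'||_L² = 9*sqrt(30)*π/20.
Ratio ||u||_L² / ||u'||_L² = 5/(9*π).
Sharp Poincaré constant on H^1_0(0, 5/3) is C_P = L/π = 5/(3*π), achieved by sin(3*π/5·x).
This is the k = 3 harmonic; the ratio L/(kπ) is strictly less than C_P = L/π, consistent with the sharp inequality ||u||_L² ≤ C_P ||u'||_L².


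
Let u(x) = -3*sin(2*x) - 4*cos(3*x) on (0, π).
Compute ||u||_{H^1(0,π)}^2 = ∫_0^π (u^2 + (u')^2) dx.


||u||_{H^1(0,π)}^2 = -192 + 205*π/2

u'(x) = 12*sin(3*x) - 6*cos(2*x).
Expand u² and (u')² and integrate term by term on (0, π), using: for integers n ≥ 1, ∫_0^π sin²(nx) dx = ∫_0^π cos²(nx) dx = π/2; for n ≠ n', ∫_0^π sin(nx)sin(n'x) dx = ∫_0^π cos(nx)cos(n'x) dx = 0; and by product-to-sum, ∫_0^π sin(nx)cos(n'x) dx = ½∫_0^π [sin((n+n')x) + sin((n−n')x)] dx, which is 0 when n+n' is even and 2n/(n²−n'²) when n+n' is odd (it need not vanish on (0, π)).
  u² squared terms: (-4)²·∫cos(3x)² dx = 16·π/2 = 8*π;  (-3)²·∫sin(2x)² dx = 9·π/2 = 9*π/2.
  u² cross terms: 2·(-4)·(-3)·∫cos(3x)·sin(2x) dx = 24·(-4/5) = -96/5.
  So ∫_0^π u² dx = 8*π + 9*π/2 − 96/5 = -96/5 + 25*π/2.
  (u')² squared terms: (-6)²·∫cos(2x)² dx = 36·π/2 = 18*π;  (12)²·∫sin(3x)² dx = 144·π/2 = 72*π.
  (u')² cross terms: 2·(-6)·(12)·∫cos(2x)·sin(3x) dx = -144·(6/5) = -864/5.
  So ∫_0^π (u')² dx = 18*π + 72*π − 864/5 = -864/5 + 90*π.
||u||_{H^1}^2 = (-96/5 + 25*π/2) + (-864/5 + 90*π) = -192 + 205*π/2.


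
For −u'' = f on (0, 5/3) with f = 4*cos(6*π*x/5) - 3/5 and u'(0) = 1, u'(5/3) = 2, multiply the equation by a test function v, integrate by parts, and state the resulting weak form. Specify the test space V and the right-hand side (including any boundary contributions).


V = H^1(0, 5/3) (v unrestricted at boundary; u is determined up to an additive constant); weak form: ∫_0^5/3 u'v' dx = ∫_0^5/3 (4*cos(6*π*x/5) - 3/5) v dx + 2·v(5/3) − v(0) for all v ∈ V.

Multiply both sides by a test function v and integrate from 0 to 5/3:
  ∫_0^5/3 −u''(x) v(x) dx = ∫_0^5/3 f(x) v(x) dx.
Integrate the LHS by parts once:
  ∫_0^5/3 −u'' v dx = −[u'(x) v(x)]_0^5/3 + ∫_0^5/3 u'(x) v'(x) dx.
Thus ∫_0^5/3 u'(x) v'(x) dx = ∫_0^5/3 f(x) v(x) dx + [u'(x) v(x)]_0^5/3.
Choose V so that boundary terms are either known or forced to vanish.
u has inhomogeneous Neumann u'(0) = 1, u'(5/3) = 2. [u' v]_0^5/3 = (2)·v(5/3) − (1)·v(0) = 2·v(5/3) − v(0). Take V = H^1(0, 5/3); boundary term becomes part of RHS.
Weak formulation: find u (satisfying any essential BC) such that ∫_0^5/3 u'(x) v'(x) dx = ∫_0^5/3 f v dx + 2·v(5/3) − v(0) for all v ∈ V (Neumann data are natural BCs: they enter the RHS as boundary terms).
Substituting f(x) = 4*cos(6*π*x/5) - 3/5, the right-hand side is ∫_0^5/3 (4*cos(6*π*x/5) - 3/5) v dx + 2·v(5/3) − v(0).
Compatibility check (pure Neumann): taking v ≡ 1 ∈ V gives 0 = ∫_0^5/3 f dx + (2) − (1), i.e. ∫_0^5/3 f dx must equal u'(0) − u'(5/3) = -1. Indeed ∫_0^5/3 (4*cos(6*π*x/5) - 3/5) dx = -1, so the data are compatible. The solution is then unique only up to an additive constant (fix it e.g. by requiring ∫_0^5/3 u dx = 0).


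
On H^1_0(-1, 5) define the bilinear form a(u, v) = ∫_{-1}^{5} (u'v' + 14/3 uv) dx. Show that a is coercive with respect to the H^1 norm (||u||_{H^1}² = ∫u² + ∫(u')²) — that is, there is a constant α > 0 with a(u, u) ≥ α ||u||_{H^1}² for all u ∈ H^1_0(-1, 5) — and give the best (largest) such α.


α = 1

Coercivity of a(·,·) on H^1_0(-1, 5) means a(u, u) ≥ α ||u||_{H^1}² for every u ∈ H^1_0.
The interval has length L = 6, and Poincaré/coercivity depend only on L. Here a(u, u) = ∫(u')² + (14/3)·∫u².
Here c = 14/3 ≥ 1, so a(u,u) = ∫(u')² + c∫u² ≥ ∫(u')² + ∫u² = ||u||_{H^1}², i.e. α = 1 works. No larger α is possible: a(u,u) ≥ α||u||_{H^1}² means (1−α)∫(u')² ≥ (α−c)∫u², and for the modes u_n = sin(nπ(x−x₀)/L) (x₀ the left endpoint) one has ∫u_n²/∫(u_n')² = (L/(nπ))² → 0, so a(u_n,u_n)/||u_n||_{H^1}² → 1. Hence the optimal constant is α = 1.
Therefore α = 1.


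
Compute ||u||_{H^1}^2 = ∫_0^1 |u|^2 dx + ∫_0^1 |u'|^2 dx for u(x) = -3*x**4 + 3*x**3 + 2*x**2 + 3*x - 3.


||u||_{H^1}^2 = 2413/84

The H^1 norm (squared) on an interval (0, L) is
  ||u||_{H^1}^2 = ∫_0^L u(x)^2 dx + ∫_0^L u'(x)^2 dx.
Compute u'(x) = -12*x**3 + 9*x**2 + 4*x + 3.
Then u(x)^2 = 9*x**8 - 18*x**7 - 3*x**6 - 6*x**5 + 40*x**4 - 6*x**3 - 3*x**2 - 18*x + 9 and u'(x)^2 = 144*x**6 - 216*x**5 - 15*x**4 + 70*x**2 + 24*x + 9.
Integrate each monomial from 0 to 1 using ∫_0^1 c·x^n dx = c·1^(n+1)/(n+1):
  ∫_0^1 u(x)^2 dx = ∫_0^1 (9*x^8 - 18*x^7 - 3*x^6 - 6*x^5 + 40*x^4 - 6*x^3 - 3*x^2 - 18*x + 9) dx. Term by term:
    ∫_0^1 9*x^8 dx = 1;  ∫_0^1 -18*x^7 dx = -9/4;  ∫_0^1 -3*x^6 dx = -3/7;
    ∫_0^1 -6*x^5 dx = -1;  ∫_0^1 40*x^4 dx = 8;  ∫_0^1 -6*x^3 dx = -3/2;
    ∫_0^1 -3*x^2 dx = -1;  ∫_0^1 -18*x dx = -9;  ∫_0^1 9 dx = 9.
  Sum: 1 − 9/4 − 3/7 − 1 + 8 − 3/2 − 1 − 9 + 9 = 79/28.
  ∫_0^1 u'(x)^2 dx = ∫_0^1 (144*x^6 - 216*x^5 - 15*x^4 + 70*x^2 + 24*x + 9) dx. Term by term:
    ∫_0^1 144*x^6 dx = 144/7;  ∫_0^1 -216*x^5 dx = -36;  ∫_0^1 -15*x^4 dx = -3;
    ∫_0^1 70*x^2 dx = 70/3;  ∫_0^1 24*x dx = 12;  ∫_0^1 9 dx = 9.
  Sum: 144/7 − 36 − 3 + 70/3 + 12 + 9 = 544/21.
Adding: ||u||_{H^1}^2 = 79/28 + 544/21 = 2413/84.


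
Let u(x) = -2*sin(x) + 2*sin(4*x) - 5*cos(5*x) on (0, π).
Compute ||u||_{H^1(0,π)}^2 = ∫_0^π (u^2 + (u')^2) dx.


||u||_{H^1(0,π)}^2 = 4160/9 + 363*π

u'(x) = 25*sin(5*x) - 2*cos(x) + 8*cos(4*x).
Expand u² and (u')² and integrate term by term on (0, π), using: for integers n ≥ 1, ∫_0^π sin²(nx) dx = ∫_0^π cos²(nx) dx = π/2; for n ≠ n', ∫_0^π sin(nx)sin(n'x) dx = ∫_0^π cos(nx)cos(n'x) dx = 0; and by product-to-sum, ∫_0^π sin(nx)cos(n'x) dx = ½∫_0^π [sin((n+n')x) + sin((n−n')x)] dx, which is 0 when n+n' is even and 2n/(n²−n'²) when n+n' is odd (it need not vanish on (0, π)).
  u² squared terms: (-5)²·∫cos(5x)² dx = 25·π/2 = 25*π/2;  (-2)²·∫sin(x)² dx = 4·π/2 = 2*π;  (2)²·∫sin(4x)² dx = 4·π/2 = 2*π.
  u² cross terms: 2·(-5)·(-2)·∫cos(5x)·sin(x) dx = 20·(0) = 0;  2·(-5)·(2)·∫cos(5x)·sin(4x) dx = -20·(-8/9) = 160/9;  2·(-2)·(2)·∫sin(x)·sin(4x) dx = -8·(0) = 0.
  So ∫_0^π u² dx = 25*π/2 + 2*π + 2*π + 0 + 160/9 + 0 = 160/9 + 33*π/2.
  (u')² squared terms: (-2)²·∫cos(x)² dx = 4·π/2 = 2*π;  (8)²·∫cos(4x)² dx = 64·π/2 = 32*π;  (25)²·∫sin(5x)² dx = 625·π/2 = 625*π/2.
  (u')² cross terms: 2·(-2)·(8)·∫cos(x)·cos(4x) dx = -32·(0) = 0;  2·(-2)·(25)·∫cos(x)·sin(5x) dx = -100·(0) = 0;  2·(8)·(25)·∫cos(4x)·sin(5x) dx = 400·(10/9) = 4000/9.
  So ∫_0^π (u')² dx = 2*π + 32*π + 625*π/2 + 0 + 0 + 4000/9 = 4000/9 + 693*π/2.
||u||_{H^1}^2 = (160/9 + 33*π/2) + (4000/9 + 693*π/2) = 4160/9 + 363*π.


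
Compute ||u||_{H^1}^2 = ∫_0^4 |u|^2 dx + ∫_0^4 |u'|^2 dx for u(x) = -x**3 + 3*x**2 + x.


||u||_{H^1}^2 = 38084/105

The H^1 norm (squared) on an interval (0, L) is
  ||u||_{H^1}^2 = ∫_0^L u(x)^2 dx + ∫_0^L u'(x)^2 dx.
Compute u'(x) = -3*x**2 + 6*x + 1.
Then u(x)^2 = x**6 - 6*x**5 + 7*x**4 + 6*x**3 + x**2 and u'(x)^2 = 9*x**4 - 36*x**3 + 30*x**2 + 12*x + 1.
Integrate each monomial from 0 to 4 using ∫_0^4 c·x^n dx = c·4^(n+1)/(n+1):
  ∫_0^4 u(x)^2 dx = ∫_0^4 (x^6 - 6*x^5 + 7*x^4 + 6*x^3 + x^2) dx. Term by term:
    ∫_0^4 x^6 dx = 16384/7;  ∫_0^4 -6*x^5 dx = -4096;  ∫_0^4 7*x^4 dx = 7168/5;
    ∫_0^4 6*x^3 dx = 384;  ∫_0^4 x^2 dx = 64/3.
  Sum: 16384/7 − 4096 + 7168/5 + 384 + 64/3 = 8768/105.
  ∫_0^4 u'(x)^2 dx = ∫_0^4 (9*x^4 - 36*x^3 + 30*x^2 + 12*x + 1) dx. Term by term:
    ∫_0^4 9*x^4 dx = 9216/5;  ∫_0^4 -36*x^3 dx = -2304;  ∫_0^4 30*x^2 dx = 640;
    ∫_0^4 12*x dx = 96;  ∫_0^4 1 dx = 4.
  Sum: 9216/5 − 2304 + 640 + 96 + 4 = 1396/5.
Adding: ||u||_{H^1}^2 = 8768/105 + 1396/5 = 38084/105.


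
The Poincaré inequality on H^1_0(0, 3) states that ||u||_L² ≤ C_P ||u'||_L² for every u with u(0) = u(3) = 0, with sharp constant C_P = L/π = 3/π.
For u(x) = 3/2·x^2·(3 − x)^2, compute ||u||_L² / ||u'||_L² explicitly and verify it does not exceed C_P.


||u||_L² / ||u'||_L² = sqrt(3)/2 < C_P = 3/π.

u(x) = 3/2·x^2·(3 − x)^2, so u'(x) = 3*x*(x - 3)*(2*x - 3).
u(x) = 3/2·x^2·(3 − x)^2 vanishes at x = 0 and x = 3, so u ∈ H^1_0(0, 3). Differentiate via the product rule and integrate the resulting polynomials term by term.
  ∫_0^3 u² dx = ∫_0^3 (9*x^8/4 - 27*x^7 + 243*x^6/2 - 243*x^5 + 729*x^4/4) dx. Term by term:
    ∫_0^3 9*x^8/4 dx = 19683/4;  ∫_0^3 -27*x^7 dx = -177147/8;  ∫_0^3 243*x^6/2 dx = 531441/14;
    ∫_0^3 -243*x^5 dx = -59049/2;  ∫_0^3 729*x^4/4 dx = 177147/20.
  Sum: 19683/4 − 177147/8 + 531441/14 − 59049/2 + 177147/20 = 19683/280.
  ∫_0^3 (u')² dx = ∫_0^3 (36*x^6 - 324*x^5 + 1053*x^4 - 1458*x^3 + 729*x^2) dx. Term by term:
    ∫_0^3 36*x^6 dx = 78732/7;  ∫_0^3 -324*x^5 dx = -39366;  ∫_0^3 1053*x^4 dx = 255879/5;
    ∫_0^3 -1458*x^3 dx = -59049/2;  ∫_0^3 729*x^2 dx = 6561.
  Sum: 78732/7 − 39366 + 255879/5 − 59049/2 + 6561 = 6561/70.
∫_0^3 u² dx = 19683/280, so ||u||_L² = 81*sqrt(210)/140.
∫_0^3 (u')² dx = 6561/70, so ||u'||_L² = 81*sqrt(70)/70.
Ratio ||u||_L² / ||u'||_L² = sqrt(3)/2.
Sharp Poincaré constant on H^1_0(0, 3) is C_P = L/π = 3/π, achieved by sin(π/3·x).
A polynomial bump cannot attain the sharp Poincaré constant (only the first sine eigenfunction does), so the ratio is strictly less than C_P, consistent with ||u||_L² ≤ C_P ||u'||_L².


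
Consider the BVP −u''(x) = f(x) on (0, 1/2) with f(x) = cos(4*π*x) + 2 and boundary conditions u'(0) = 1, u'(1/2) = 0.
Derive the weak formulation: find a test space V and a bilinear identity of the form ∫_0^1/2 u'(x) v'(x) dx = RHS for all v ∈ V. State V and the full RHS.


V = H^1(0, 1/2) (v unrestricted at boundary; u is determined up to an additive constant); weak form: ∫_0^1/2 u'v' dx = ∫_0^1/2 (cos(4*π*x) + 2) v dx − v(0) for all v ∈ V.

Multiply both sides by a test function v and integrate from 0 to 1/2:
  ∫_0^1/2 −u''(x) v(x) dx = ∫_0^1/2 f(x) v(x) dx.
Integrate the LHS by parts once:
  ∫_0^1/2 −u'' v dx = −[u'(x) v(x)]_0^1/2 + ∫_0^1/2 u'(x) v'(x) dx.
Thus ∫_0^1/2 u'(x) v'(x) dx = ∫_0^1/2 f(x) v(x) dx + [u'(x) v(x)]_0^1/2.
Choose V so that boundary terms are either known or forced to vanish.
u has inhomogeneous Neumann u'(0) = 1, u'(1/2) = 0. [u' v]_0^1/2 = (0)·v(1/2) − (1)·v(0) = − v(0). Take V = H^1(0, 1/2); boundary term becomes part of RHS.
Weak formulation: find u (satisfying any essential BC) such that ∫_0^1/2 u'(x) v'(x) dx = ∫_0^1/2 f v dx − v(0) for all v ∈ V (Neumann data are natural BCs: they enter the RHS as boundary terms).
Substituting f(x) = cos(4*π*x) + 2, the right-hand side is ∫_0^1/2 (cos(4*π*x) + 2) v dx − v(0).
Compatibility check (pure Neumann): taking v ≡ 1 ∈ V gives 0 = ∫_0^1/2 f dx + (0) − (1), i.e. ∫_0^1/2 f dx must equal u'(0) − u'(1/2) = 1. Indeed ∫_0^1/2 (cos(4*π*x) + 2) dx = 1, so the data are compatible. The solution is then unique only up to an additive constant (fix it e.g. by requiring ∫_0^1/2 u dx = 0).


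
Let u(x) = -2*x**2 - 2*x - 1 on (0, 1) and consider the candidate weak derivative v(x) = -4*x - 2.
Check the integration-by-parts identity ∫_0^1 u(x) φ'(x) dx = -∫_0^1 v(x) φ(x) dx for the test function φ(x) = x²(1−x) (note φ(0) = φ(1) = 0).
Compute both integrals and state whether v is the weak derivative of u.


LHS = 11/30, RHS = 11/30. Yes, v = u' weakly.

u(x) = -2*x**2 - 2*x - 1, classical derivative u'(x) = -4*x - 2.
φ(x) = x²(1−x), so φ'(x) = x*(2 - 3*x).
Note φ(0) = φ(1) = 0, so the boundary term u·φ vanishes.
LHS = ∫_0^1 u(x) φ'(x) dx = ∫_0^1 (6*x^4 + 2*x^3 - x^2 - 2*x) dx. Term by term:
  ∫_0^1 6*x^4 dx = 6/5;  ∫_0^1 2*x^3 dx = 1/2;  ∫_0^1 -x^2 dx = -1/3;
  ∫_0^1 -2*x dx = -1.
Sum: 6/5 + 1/2 − 1/3 − 1 = 11/30.
So LHS = 11/30.
∫_0^1 v(x) φ(x) dx = ∫_0^1 (4*x^4 - 2*x^3 - 2*x^2) dx. Term by term:
  ∫_0^1 4*x^4 dx = 4/5;  ∫_0^1 -2*x^3 dx = -1/2;  ∫_0^1 -2*x^2 dx = -2/3.
Sum: 4/5 − 1/2 − 2/3 = -11/30.
So RHS = -∫_0^1 v(x) φ(x) dx = 11/30.
LHS = RHS, so the identity holds for this test φ.
Moreover u is smooth here and v(x) = u'(x) = -4*x - 2 pointwise, so the identity holds for every test function. Hence v is the weak derivative of u.


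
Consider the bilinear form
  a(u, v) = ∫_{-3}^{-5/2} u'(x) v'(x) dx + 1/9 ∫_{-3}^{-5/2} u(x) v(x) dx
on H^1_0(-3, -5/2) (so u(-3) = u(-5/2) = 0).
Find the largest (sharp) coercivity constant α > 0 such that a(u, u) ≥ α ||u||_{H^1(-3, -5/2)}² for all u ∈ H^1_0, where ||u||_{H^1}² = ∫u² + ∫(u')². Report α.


α = (1 + 36*π^2)/(9*(1 + 4*π^2))

Coercivity of a(·,·) on H^1_0(-3, -5/2) means a(u, u) ≥ α ||u||_{H^1}² for every u ∈ H^1_0.
The interval has length L = 1/2, and Poincaré/coercivity depend only on L. Here a(u, u) = ∫(u')² + (1/9)·∫u².
Here 0 < c = 1/9 < 1. The condition a(u,u) ≥ α||u||_{H^1}² reads (1−α)∫(u')² ≥ (α−c)∫u². Any admissible α is ≤ 1 (rapidly oscillating u have ∫u²/∫(u')² → 0), and α = 1 would force 0 ≥ (1−c)∫u², impossible since c < 1; so 1−α > 0. By the sharp Poincaré inequality on H^1_0 of an interval of length L, ∫(u')² ≥ (π/L)²∫u² with equality for the first sine mode sin(π(x−x₀)/L) (x₀ the left endpoint), so the inequality holds for all u iff (1−α)(π/L)² ≥ α − c, i.e. α ≤ ((π/L)² + c)/((π/L)² + 1) = (1 + c(L/π)²)/(1 + (L/π)²). With (π/L)² = 4*π^2 and c = 1/9, the largest admissible constant is α = ((π/L)² + c)/((π/L)² + 1).
Simplifying, α = (1 + 36*π^2)/(9*(1 + 4*π^2)).


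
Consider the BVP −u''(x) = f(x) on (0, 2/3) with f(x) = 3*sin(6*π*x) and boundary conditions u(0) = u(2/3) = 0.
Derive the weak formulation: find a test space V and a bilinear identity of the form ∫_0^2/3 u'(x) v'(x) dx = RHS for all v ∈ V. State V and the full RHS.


V = H^1_0(0, 2/3) (so v(0) = v(2/3) = 0); weak form: ∫_0^2/3 u'v' dx = ∫_0^2/3 (3*sin(6*π*x)) v dx for all v ∈ V.

Multiply both sides by a test function v and integrate from 0 to 2/3:
  ∫_0^2/3 −u''(x) v(x) dx = ∫_0^2/3 f(x) v(x) dx.
Integrate the LHS by parts once:
  ∫_0^2/3 −u'' v dx = −[u'(x) v(x)]_0^2/3 + ∫_0^2/3 u'(x) v'(x) dx.
Thus ∫_0^2/3 u'(x) v'(x) dx = ∫_0^2/3 f(x) v(x) dx + [u'(x) v(x)]_0^2/3.
Choose V so that boundary terms are either known or forced to vanish.
u is Dirichlet: u(0) = u(2/3) = 0. Let V = H^1_0(0, 2/3); then v(0) = v(2/3) = 0, and [u' v]_0^2/3 = 0.
Weak formulation: find u (satisfying any essential BC) such that ∫_0^2/3 u'(x) v'(x) dx = ∫_0^2/3 f v dx for all v ∈ V.
Substituting f(x) = 3*sin(6*π*x), the right-hand side is ∫_0^2/3 (3*sin(6*π*x)) v dx.


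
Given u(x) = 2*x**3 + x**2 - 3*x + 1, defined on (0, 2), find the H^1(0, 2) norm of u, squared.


||u||_{H^1}^2 = 6128/21

The H^1 norm (squared) on an interval (0, L) is
  ||u||_{H^1}^2 = ∫_0^L u(x)^2 dx + ∫_0^L u'(x)^2 dx.
Compute u'(x) = 6*x**2 + 2*x - 3.
Then u(x)^2 = 4*x**6 + 4*x**5 - 11*x**4 - 2*x**3 + 11*x**2 - 6*x + 1 and u'(x)^2 = 36*x**4 + 24*x**3 - 32*x**2 - 12*x + 9.
Integrate each monomial from 0 to 2 using ∫_0^2 c·x^n dx = c·2^(n+1)/(n+1):
  ∫_0^2 u(x)^2 dx = ∫_0^2 (4*x^6 + 4*x^5 - 11*x^4 - 2*x^3 + 11*x^2 - 6*x + 1) dx. Term by term:
    ∫_0^2 4*x^6 dx = 512/7;  ∫_0^2 4*x^5 dx = 128/3;  ∫_0^2 -11*x^4 dx = -352/5;
    ∫_0^2 -2*x^3 dx = -8;  ∫_0^2 11*x^2 dx = 88/3;  ∫_0^2 -6*x dx = -12;
    ∫_0^2 1 dx = 2.
  Sum: 512/7 + 128/3 − 352/5 − 8 + 88/3 − 12 + 2 = 1986/35.
  ∫_0^2 u'(x)^2 dx = ∫_0^2 (36*x^4 + 24*x^3 - 32*x^2 - 12*x + 9) dx. Term by term:
    ∫_0^2 36*x^4 dx = 1152/5;  ∫_0^2 24*x^3 dx = 96;  ∫_0^2 -32*x^2 dx = -256/3;
    ∫_0^2 -12*x dx = -24;  ∫_0^2 9 dx = 18.
  Sum: 1152/5 + 96 − 256/3 − 24 + 18 = 3526/15.
Adding: ||u||_{H^1}^2 = 1986/35 + 3526/15 = 6128/21.


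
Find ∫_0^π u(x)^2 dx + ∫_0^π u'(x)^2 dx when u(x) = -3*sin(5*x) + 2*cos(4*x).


||u||_{H^1(0,π)}^2 = -680/3 + 151*π

u'(x) = -8*sin(4*x) - 15*cos(5*x).
Expand u² and (u')² and integrate term by term on (0, π), using: for integers n ≥ 1, ∫_0^π sin²(nx) dx = ∫_0^π cos²(nx) dx = π/2; for n ≠ n', ∫_0^π sin(nx)sin(n'x) dx = ∫_0^π cos(nx)cos(n'x) dx = 0; and by product-to-sum, ∫_0^π sin(nx)cos(n'x) dx = ½∫_0^π [sin((n+n')x) + sin((n−n')x)] dx, which is 0 when n+n' is even and 2n/(n²−n'²) when n+n' is odd (it need not vanish on (0, π)).
  u² squared terms: (-3)²·∫sin(5x)² dx = 9·π/2 = 9*π/2;  (2)²·∫cos(4x)² dx = 4·π/2 = 2*π.
  u² cross terms: 2·(-3)·(2)·∫sin(5x)·cos(4x) dx = -12·(10/9) = -40/3.
  So ∫_0^π u² dx = 9*π/2 + 2*π − 40/3 = -40/3 + 13*π/2.
  (u')² squared terms: (-15)²·∫cos(5x)² dx = 225·π/2 = 225*π/2;  (-8)²·∫sin(4x)² dx = 64·π/2 = 32*π.
  (u')² cross terms: 2·(-15)·(-8)·∫cos(5x)·sin(4x) dx = 240·(-8/9) = -640/3.
  So ∫_0^π (u')² dx = 225*π/2 + 32*π − 640/3 = -640/3 + 289*π/2.
||u||_{H^1}^2 = (-40/3 + 13*π/2) + (-640/3 + 289*π/2) = -680/3 + 151*π.


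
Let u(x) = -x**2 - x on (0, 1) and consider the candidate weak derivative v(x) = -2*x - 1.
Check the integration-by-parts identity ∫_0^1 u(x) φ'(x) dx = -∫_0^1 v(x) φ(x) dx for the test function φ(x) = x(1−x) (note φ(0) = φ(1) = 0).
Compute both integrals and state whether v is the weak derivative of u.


LHS = 1/3, RHS = 1/3. Yes, v = u' weakly.

u(x) = -x**2 - x, classical derivative u'(x) = -2*x - 1.
φ(x) = x(1−x), so φ'(x) = 1 - 2*x.
Note φ(0) = φ(1) = 0, so the boundary term u·φ vanishes.
LHS = ∫_0^1 u(x) φ'(x) dx = ∫_0^1 (2*x^3 + x^2 - x) dx. Term by term:
  ∫_0^1 2*x^3 dx = 1/2;  ∫_0^1 x^2 dx = 1/3;  ∫_0^1 -x dx = -1/2.
Sum: 1/2 + 1/3 − 1/2 = 1/3.
So LHS = 1/3.
∫_0^1 v(x) φ(x) dx = ∫_0^1 (2*x^3 - x^2 - x) dx. Term by term:
  ∫_0^1 2*x^3 dx = 1/2;  ∫_0^1 -x^2 dx = -1/3;  ∫_0^1 -x dx = -1/2.
Sum: 1/2 − 1/3 − 1/2 = -1/3.
So RHS = -∫_0^1 v(x) φ(x) dx = 1/3.
LHS = RHS, so the identity holds for this test φ.
Moreover u is smooth here and v(x) = u'(x) = -2*x - 1 pointwise, so the identity holds for every test function. Hence v is the weak derivative of u.


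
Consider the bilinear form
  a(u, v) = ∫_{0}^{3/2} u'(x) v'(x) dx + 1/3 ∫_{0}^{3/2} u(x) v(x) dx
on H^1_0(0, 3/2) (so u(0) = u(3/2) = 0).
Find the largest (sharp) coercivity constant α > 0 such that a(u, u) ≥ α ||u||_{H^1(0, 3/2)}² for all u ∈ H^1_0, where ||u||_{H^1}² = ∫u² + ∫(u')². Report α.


α = (3 + 4*π^2)/(9 + 4*π^2)

Coercivity of a(·,·) on H^1_0(0, 3/2) means a(u, u) ≥ α ||u||_{H^1}² for every u ∈ H^1_0.
The interval has length L = 3/2, and Poincaré/coercivity depend only on L. Here a(u, u) = ∫(u')² + (1/3)·∫u².
Here 0 < c = 1/3 < 1. The condition a(u,u) ≥ α||u||_{H^1}² reads (1−α)∫(u')² ≥ (α−c)∫u². Any admissible α is ≤ 1 (rapidly oscillating u have ∫u²/∫(u')² → 0), and α = 1 would force 0 ≥ (1−c)∫u², impossible since c < 1; so 1−α > 0. By the sharp Poincaré inequality on H^1_0 of an interval of length L, ∫(u')² ≥ (π/L)²∫u² with equality for the first sine mode sin(π(x−x₀)/L) (x₀ the left endpoint), so the inequality holds for all u iff (1−α)(π/L)² ≥ α − c, i.e. α ≤ ((π/L)² + c)/((π/L)² + 1) = (1 + c(L/π)²)/(1 + (L/π)²). With (π/L)² = 4*π^2/9 and c = 1/3, the largest admissible constant is α = ((π/L)² + c)/((π/L)² + 1).
Simplifying, α = (3 + 4*π^2)/(9 + 4*π^2).


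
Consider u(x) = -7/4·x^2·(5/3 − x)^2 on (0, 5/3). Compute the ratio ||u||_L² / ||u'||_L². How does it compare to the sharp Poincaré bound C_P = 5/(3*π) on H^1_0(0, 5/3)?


||u||_L² / ||u'||_L² = 5*sqrt(3)/18 < C_P = 5/(3*π).

u(x) = -7/4·x^2·(5/3 − x)^2, so u'(x) = 7*x*(-18*x^2 + 45*x - 25)/18.
u(x) = -7/4·x^2·(5/3 − x)^2 vanishes at x = 0 and x = 5/3, so u ∈ H^1_0(0, 5/3). Differentiate via the product rule and integrate the resulting polynomials term by term.
  ∫_0^5/3 u² dx = ∫_0^5/3 (49*x^8/16 - 245*x^7/12 + 1225*x^6/24 - 6125*x^5/108 + 30625*x^4/1296) dx. Term by term:
    ∫_0^5/3 49*x^8/16 dx = 95703125/2834352;  ∫_0^5/3 -245*x^7/12 dx = -95703125/629856;  ∫_0^5/3 1225*x^6/24 dx = 13671875/52488;
    ∫_0^5/3 -6125*x^5/108 dx = -95703125/472392;  ∫_0^5/3 30625*x^4/1296 dx = 19140625/314928.
  Sum: 95703125/2834352 − 95703125/629856 + 13671875/52488 − 95703125/472392 + 19140625/314928 = 2734375/5668704.
  ∫_0^5/3 (u')² dx = ∫_0^5/3 (49*x^6 - 245*x^5 + 15925*x^4/36 - 6125*x^3/18 + 30625*x^2/324) dx. Term by term:
    ∫_0^5/3 49*x^6 dx = 546875/2187;  ∫_0^5/3 -245*x^5 dx = -3828125/4374;  ∫_0^5/3 15925*x^4/36 dx = 9953125/8748;
    ∫_0^5/3 -6125*x^3/18 dx = -3828125/5832;  ∫_0^5/3 30625*x^2/324 dx = 3828125/26244.
  Sum: 546875/2187 − 3828125/4374 + 9953125/8748 − 3828125/5832 + 3828125/26244 = 109375/52488.
∫_0^5/3 u² dx = 2734375/5668704, so ||u||_L² = 625*sqrt(42)/5832.
∫_0^5/3 (u')² dx = 109375/52488, so ||u'||_L² = 125*sqrt(14)/324.
Ratio ||u||_L² / ||u'||_L² = 5*sqrt(3)/18.
Sharp Poincaré constant on H^1_0(0, 5/3) is C_P = L/π = 5/(3*π), achieved by sin(3*π/5·x).
A polynomial bump cannot attain the sharp Poincaré constant (only the first sine eigenfunction does), so the ratio is strictly less than C_P, consistent with ||u||_L² ≤ C_P ||u'||_L².


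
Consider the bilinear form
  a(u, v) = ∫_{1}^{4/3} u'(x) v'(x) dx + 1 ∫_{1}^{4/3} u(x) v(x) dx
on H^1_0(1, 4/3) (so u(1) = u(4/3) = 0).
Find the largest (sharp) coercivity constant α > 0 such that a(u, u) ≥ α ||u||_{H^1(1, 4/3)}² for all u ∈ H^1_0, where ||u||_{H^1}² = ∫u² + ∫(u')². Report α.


α = 1

Coercivity of a(·,·) on H^1_0(1, 4/3) means a(u, u) ≥ α ||u||_{H^1}² for every u ∈ H^1_0.
The interval has length L = 1/3, and Poincaré/coercivity depend only on L. Here a(u, u) = ∫(u')² + (1)·∫u².
Here c = 1 ≥ 1, so a(u,u) = ∫(u')² + c∫u² ≥ ∫(u')² + ∫u² = ||u||_{H^1}², i.e. α = 1 works. No larger α is possible: a(u,u) ≥ α||u||_{H^1}² means (1−α)∫(u')² ≥ (α−c)∫u², and for the modes u_n = sin(nπ(x−x₀)/L) (x₀ the left endpoint) one has ∫u_n²/∫(u_n')² = (L/(nπ))² → 0, so a(u_n,u_n)/||u_n||_{H^1}² → 1. Hence the optimal constant is α = 1.
Therefore α = 1.


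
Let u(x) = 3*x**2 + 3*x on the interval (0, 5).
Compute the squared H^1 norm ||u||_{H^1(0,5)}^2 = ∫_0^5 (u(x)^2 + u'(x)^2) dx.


||u||_{H^1}^2 = 21615/2

The H^1 norm (squared) on an interval (0, L) is
  ||u||_{H^1}^2 = ∫_0^L u(x)^2 dx + ∫_0^L u'(x)^2 dx.
Compute u'(x) = 6*x + 3.
Then u(x)^2 = 9*x**4 + 18*x**3 + 9*x**2 and u'(x)^2 = 36*x**2 + 36*x + 9.
Integrate each monomial from 0 to 5 using ∫_0^5 c·x^n dx = c·5^(n+1)/(n+1):
  ∫_0^5 u(x)^2 dx = ∫_0^5 (9*x^4 + 18*x^3 + 9*x^2) dx. Term by term:
    ∫_0^5 9*x^4 dx = 5625;  ∫_0^5 18*x^3 dx = 5625/2;  ∫_0^5 9*x^2 dx = 375.
  Sum: 5625 + 5625/2 + 375 = 17625/2.
  ∫_0^5 u'(x)^2 dx = ∫_0^5 (36*x^2 + 36*x + 9) dx. Term by term:
    ∫_0^5 36*x^2 dx = 1500;  ∫_0^5 36*x dx = 450;  ∫_0^5 9 dx = 45.
  Sum: 1500 + 450 + 45 = 1995.
Adding: ||u||_{H^1}^2 = 17625/2 + 1995 = 21615/2.


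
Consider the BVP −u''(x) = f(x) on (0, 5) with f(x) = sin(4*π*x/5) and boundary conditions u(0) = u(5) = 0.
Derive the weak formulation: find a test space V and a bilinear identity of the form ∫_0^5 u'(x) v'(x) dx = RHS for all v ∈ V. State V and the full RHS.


V = H^1_0(0, 5) (so v(0) = v(5) = 0); weak form: ∫_0^5 u'v' dx = ∫_0^5 (sin(4*π*x/5)) v dx for all v ∈ V.

Multiply both sides by a test function v and integrate from 0 to 5:
  ∫_0^5 −u''(x) v(x) dx = ∫_0^5 f(x) v(x) dx.
Integrate the LHS by parts once:
  ∫_0^5 −u'' v dx = −[u'(x) v(x)]_0^5 + ∫_0^5 u'(x) v'(x) dx.
Thus ∫_0^5 u'(x) v'(x) dx = ∫_0^5 f(x) v(x) dx + [u'(x) v(x)]_0^5.
Choose V so that boundary terms are either known or forced to vanish.
u is Dirichlet: u(0) = u(5) = 0. Let V = H^1_0(0, 5); then v(0) = v(5) = 0, and [u' v]_0^5 = 0.
Weak formulation: find u (satisfying any essential BC) such that ∫_0^5 u'(x) v'(x) dx = ∫_0^5 f v dx for all v ∈ V.
Substituting f(x) = sin(4*π*x/5), the right-hand side is ∫_0^5 (sin(4*π*x/5)) v dx.


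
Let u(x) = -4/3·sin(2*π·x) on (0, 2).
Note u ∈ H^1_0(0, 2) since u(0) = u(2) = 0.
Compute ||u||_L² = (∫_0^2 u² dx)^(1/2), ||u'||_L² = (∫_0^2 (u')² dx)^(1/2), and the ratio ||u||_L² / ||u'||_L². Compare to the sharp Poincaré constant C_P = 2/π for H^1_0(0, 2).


||u||_L² / ||u'||_L² = 1/(2*π) < C_P = 2/π.

u(x) = -4/3·sin(2*π·x), so u'(x) = -8*π*cos(2*π*x)/3.
Writing u(x) = A·sin(kπx/L) with A = -4/3 and k = 4, use ∫_0^L sin²(kπx/L) dx = L/2 and ∫_0^L cos²(kπx/L) dx = L/2.
u² = 16/9·sin²(2*π·x) and (u')² = 64*π^2/9·cos²(2*π·x), and each of sin², cos² integrates to L/2 = 1 over (0, 2).
∫_0^2 u² dx = 16/9, so ||u||_L² = 4/3.
∫_0^2 (u')² dx = 64*π^2/9, so ||u'||_L² = 8*π/3.
Ratio ||u||_L² / ||u'||_L² = 1/(2*π).
Sharp Poincaré constant on H^1_0(0, 2) is C_P = L/π = 2/π, achieved by sin(π/2·x).
This is the k = 4 harmonic; the ratio L/(kπ) is strictly less than C_P = L/π, consistent with the sharp inequality ||u||_L² ≤ C_P ||u'||_L².


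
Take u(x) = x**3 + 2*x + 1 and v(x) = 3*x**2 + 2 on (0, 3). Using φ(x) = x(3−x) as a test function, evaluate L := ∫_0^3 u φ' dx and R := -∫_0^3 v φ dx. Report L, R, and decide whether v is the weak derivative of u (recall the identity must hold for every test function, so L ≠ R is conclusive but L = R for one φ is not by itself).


LHS = -909/20, RHS = -909/20. Yes, v = u' weakly.

u(x) = x**3 + 2*x + 1, classical derivative u'(x) = 3*x**2 + 2.
φ(x) = x(3−x), so φ'(x) = 3 - 2*x.
Note φ(0) = φ(3) = 0, so the boundary term u·φ vanishes.
LHS = ∫_0^3 u(x) φ'(x) dx = ∫_0^3 (-2*x^4 + 3*x^3 - 4*x^2 + 4*x + 3) dx. Term by term:
  ∫_0^3 -2*x^4 dx = -486/5;  ∫_0^3 3*x^3 dx = 243/4;  ∫_0^3 -4*x^2 dx = -36;
  ∫_0^3 4*x dx = 18;  ∫_0^3 3 dx = 9.
Sum: -486/5 + 243/4 − 36 + 18 + 9 = -909/20.
So LHS = -909/20.
∫_0^3 v(x) φ(x) dx = ∫_0^3 (-3*x^4 + 9*x^3 - 2*x^2 + 6*x) dx. Term by term:
  ∫_0^3 -3*x^4 dx = -729/5;  ∫_0^3 9*x^3 dx = 729/4;  ∫_0^3 -2*x^2 dx = -18;
  ∫_0^3 6*x dx = 27.
Sum: -729/5 + 729/4 − 18 + 27 = 909/20.
So RHS = -∫_0^3 v(x) φ(x) dx = -909/20.
LHS = RHS, so the identity holds for this test φ.
Moreover u is smooth here and v(x) = u'(x) = 3*x**2 + 2 pointwise, so the identity holds for every test function. Hence v is the weak derivative of u.


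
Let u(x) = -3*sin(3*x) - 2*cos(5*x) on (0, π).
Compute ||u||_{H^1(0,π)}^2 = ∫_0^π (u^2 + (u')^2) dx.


||u||_{H^1(0,π)}^2 = 97*π

u'(x) = 10*sin(5*x) - 9*cos(3*x).
Expand u² and (u')² and integrate term by term on (0, π), using: for integers n ≥ 1, ∫_0^π sin²(nx) dx = ∫_0^π cos²(nx) dx = π/2; for n ≠ n', ∫_0^π sin(nx)sin(n'x) dx = ∫_0^π cos(nx)cos(n'x) dx = 0; and by product-to-sum, ∫_0^π sin(nx)cos(n'x) dx = ½∫_0^π [sin((n+n')x) + sin((n−n')x)] dx, which is 0 when n+n' is even and 2n/(n²−n'²) when n+n' is odd (it need not vanish on (0, π)).
  u² squared terms: (-3)²·∫sin(3x)² dx = 9·π/2 = 9*π/2;  (-2)²·∫cos(5x)² dx = 4·π/2 = 2*π.
  u² cross terms: 2·(-3)·(-2)·∫sin(3x)·cos(5x) dx = 12·(0) = 0.
  So ∫_0^π u² dx = 9*π/2 + 2*π + 0 = 13*π/2.
  (u')² squared terms: (-9)²·∫cos(3x)² dx = 81·π/2 = 81*π/2;  (10)²·∫sin(5x)² dx = 100·π/2 = 50*π.
  (u')² cross terms: 2·(-9)·(10)·∫cos(3x)·sin(5x) dx = -180·(0) = 0.
  So ∫_0^π (u')² dx = 81*π/2 + 50*π + 0 = 181*π/2.
||u||_{H^1}^2 = (13*π/2) + (181*π/2) = 97*π.


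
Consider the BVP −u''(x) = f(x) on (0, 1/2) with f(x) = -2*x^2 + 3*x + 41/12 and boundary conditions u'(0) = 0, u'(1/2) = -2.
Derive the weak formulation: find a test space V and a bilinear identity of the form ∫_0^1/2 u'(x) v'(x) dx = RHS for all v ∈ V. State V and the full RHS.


V = H^1(0, 1/2) (v unrestricted at boundary; u is determined up to an additive constant); weak form: ∫_0^1/2 u'v' dx = ∫_0^1/2 (-2*x^2 + 3*x + 41/12) v dx − 2·v(1/2) for all v ∈ V.

Multiply both sides by a test function v and integrate from 0 to 1/2:
  ∫_0^1/2 −u''(x) v(x) dx = ∫_0^1/2 f(x) v(x) dx.
Integrate the LHS by parts once:
  ∫_0^1/2 −u'' v dx = −[u'(x) v(x)]_0^1/2 + ∫_0^1/2 u'(x) v'(x) dx.
Thus ∫_0^1/2 u'(x) v'(x) dx = ∫_0^1/2 f(x) v(x) dx + [u'(x) v(x)]_0^1/2.
Choose V so that boundary terms are either known or forced to vanish.
u has inhomogeneous Neumann u'(0) = 0, u'(1/2) = -2. [u' v]_0^1/2 = (-2)·v(1/2) − (0)·v(0) = − 2·v(1/2). Take V = H^1(0, 1/2); boundary term becomes part of RHS.
Weak formulation: find u (satisfying any essential BC) such that ∫_0^1/2 u'(x) v'(x) dx = ∫_0^1/2 f v dx − 2·v(1/2) for all v ∈ V (Neumann data are natural BCs: they enter the RHS as boundary terms).
Substituting f(x) = -2*x^2 + 3*x + 41/12, the right-hand side is ∫_0^1/2 (-2*x^2 + 3*x + 41/12) v dx − 2·v(1/2).
Compatibility check (pure Neumann): taking v ≡ 1 ∈ V gives 0 = ∫_0^1/2 f dx + (-2) − (0), i.e. ∫_0^1/2 f dx must equal u'(0) − u'(1/2) = 2. Indeed ∫_0^1/2 (-2*x^2 + 3*x + 41/12) dx = 2, so the data are compatible. The solution is then unique only up to an additive constant (fix it e.g. by requiring ∫_0^1/2 u dx = 0).


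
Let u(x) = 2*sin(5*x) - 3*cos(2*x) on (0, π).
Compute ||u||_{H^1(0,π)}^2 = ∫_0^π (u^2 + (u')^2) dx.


||u||_{H^1(0,π)}^2 = -200/7 + 149*π/2

u'(x) = 6*sin(2*x) + 10*cos(5*x).
Expand u² and (u')² and integrate term by term on (0, π), using: for integers n ≥ 1, ∫_0^π sin²(nx) dx = ∫_0^π cos²(nx) dx = π/2; for n ≠ n', ∫_0^π sin(nx)sin(n'x) dx = ∫_0^π cos(nx)cos(n'x) dx = 0; and by product-to-sum, ∫_0^π sin(nx)cos(n'x) dx = ½∫_0^π [sin((n+n')x) + sin((n−n')x)] dx, which is 0 when n+n' is even and 2n/(n²−n'²) when n+n' is odd (it need not vanish on (0, π)).
  u² squared terms: (-3)²·∫cos(2x)² dx = 9·π/2 = 9*π/2;  (2)²·∫sin(5x)² dx = 4·π/2 = 2*π.
  u² cross terms: 2·(-3)·(2)·∫cos(2x)·sin(5x) dx = -12·(10/21) = -40/7.
  So ∫_0^π u² dx = 9*π/2 + 2*π − 40/7 = -40/7 + 13*π/2.
  (u')² squared terms: (6)²·∫sin(2x)² dx = 36·π/2 = 18*π;  (10)²·∫cos(5x)² dx = 100·π/2 = 50*π.
  (u')² cross terms: 2·(6)·(10)·∫sin(2x)·cos(5x) dx = 120·(-4/21) = -160/7.
  So ∫_0^π (u')² dx = 18*π + 50*π − 160/7 = -160/7 + 68*π.
||u||_{H^1}^2 = (-40/7 + 13*π/2) + (-160/7 + 68*π) = -200/7 + 149*π/2.


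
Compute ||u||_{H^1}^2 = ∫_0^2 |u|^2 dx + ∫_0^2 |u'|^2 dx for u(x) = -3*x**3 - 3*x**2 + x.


||u||_{H^1}^2 = 139738/105

The H^1 norm (squared) on an interval (0, L) is
  ||u||_{H^1}^2 = ∫_0^L u(x)^2 dx + ∫_0^L u'(x)^2 dx.
Compute u'(x) = -9*x**2 - 6*x + 1.
Then u(x)^2 = 9*x**6 + 18*x**5 + 3*x**4 - 6*x**3 + x**2 and u'(x)^2 = 81*x**4 + 108*x**3 + 18*x**2 - 12*x + 1.
Integrate each monomial from 0 to 2 using ∫_0^2 c·x^n dx = c·2^(n+1)/(n+1):
  ∫_0^2 u(x)^2 dx = ∫_0^2 (9*x^6 + 18*x^5 + 3*x^4 - 6*x^3 + x^2) dx. Term by term:
    ∫_0^2 9*x^6 dx = 1152/7;  ∫_0^2 18*x^5 dx = 192;  ∫_0^2 3*x^4 dx = 96/5;
    ∫_0^2 -6*x^3 dx = -24;  ∫_0^2 x^2 dx = 8/3.
  Sum: 1152/7 + 192 + 96/5 − 24 + 8/3 = 37216/105.
  ∫_0^2 u'(x)^2 dx = ∫_0^2 (81*x^4 + 108*x^3 + 18*x^2 - 12*x + 1) dx. Term by term:
    ∫_0^2 81*x^4 dx = 2592/5;  ∫_0^2 108*x^3 dx = 432;  ∫_0^2 18*x^2 dx = 48;
    ∫_0^2 -12*x dx = -24;  ∫_0^2 1 dx = 2.
  Sum: 2592/5 + 432 + 48 − 24 + 2 = 4882/5.
Adding: ||u||_{H^1}^2 = 37216/105 + 4882/5 = 139738/105.


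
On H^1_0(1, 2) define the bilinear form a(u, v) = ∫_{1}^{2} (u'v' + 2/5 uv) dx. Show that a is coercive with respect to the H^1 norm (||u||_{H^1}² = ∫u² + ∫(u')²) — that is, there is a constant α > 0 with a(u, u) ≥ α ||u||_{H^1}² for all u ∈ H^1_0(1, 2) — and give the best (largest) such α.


α = (2/5 + π^2)/(1 + π^2)

Coercivity of a(·,·) on H^1_0(1, 2) means a(u, u) ≥ α ||u||_{H^1}² for every u ∈ H^1_0.
The interval has length L = 1, and Poincaré/coercivity depend only on L. Here a(u, u) = ∫(u')² + (2/5)·∫u².
Here 0 < c = 2/5 < 1. The condition a(u,u) ≥ α||u||_{H^1}² reads (1−α)∫(u')² ≥ (α−c)∫u². Any admissible α is ≤ 1 (rapidly oscillating u have ∫u²/∫(u')² → 0), and α = 1 would force 0 ≥ (1−c)∫u², impossible since c < 1; so 1−α > 0. By the sharp Poincaré inequality on H^1_0 of an interval of length L, ∫(u')² ≥ (π/L)²∫u² with equality for the first sine mode sin(π(x−x₀)/L) (x₀ the left endpoint), so the inequality holds for all u iff (1−α)(π/L)² ≥ α − c, i.e. α ≤ ((π/L)² + c)/((π/L)² + 1) = (1 + c(L/π)²)/(1 + (L/π)²). With (π/L)² = π^2 and c = 2/5, the largest admissible constant is α = ((π/L)² + c)/((π/L)² + 1).
Simplifying, α = (2/5 + π^2)/(1 + π^2).
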